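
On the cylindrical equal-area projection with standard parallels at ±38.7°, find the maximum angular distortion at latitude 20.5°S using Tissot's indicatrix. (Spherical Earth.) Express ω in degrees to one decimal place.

20.8°

For cylindrical equal-area with standard parallel φ₀, h = cos φ / cos φ₀ and k = cos φ₀ / cos φ, so h·k = 1.
At 20.5°: h = 1.200, k = 0.8332; principal scales a = 1.200, b = 0.8332.
sin(ω/2) = (a − b)/(a + b) = 0.3670/2.033 = 0.1805, so ω = 2 arcsin(0.1805) ≈ 20.8°.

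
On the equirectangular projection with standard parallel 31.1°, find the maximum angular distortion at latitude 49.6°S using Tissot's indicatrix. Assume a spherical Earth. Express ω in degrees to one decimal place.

The equidistant cylindrical projection with φ₀ = 31.1° has h = 1 (meridians true) and k = cos φ₀ / cos φ along parallels.
At 49.6°: h = 1.000, k = 1.321; principal scales a = 1.321, b = 1.000.
sin(ω/2) = (a − b)/(a + b) = 0.3212/2.321 = 0.1384, so ω = 2 arcsin(0.1384) ≈ 15.9°.

15.9°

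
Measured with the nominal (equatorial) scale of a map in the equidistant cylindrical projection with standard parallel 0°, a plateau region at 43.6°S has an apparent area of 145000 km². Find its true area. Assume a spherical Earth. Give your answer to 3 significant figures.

105000 km²

For the equirectangular projection with φ₀ = 0 (plate carrée), h = 1 along meridians and k = sec φ along parallels.
Areal scale = h·k = 1 × sec φ; at 43.6°, h = 1.000, k = 1.381, so h·k = 1.381.
True area = apparent / (areal scale) = 145000 / 1.381 ≈ 105000 km².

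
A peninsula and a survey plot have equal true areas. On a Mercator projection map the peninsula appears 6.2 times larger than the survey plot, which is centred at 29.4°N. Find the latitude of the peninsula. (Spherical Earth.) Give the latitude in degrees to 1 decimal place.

69.5°

For equal true areas on Mercator, apparent areas scale as sec²φ, so the ratio is cos²φ₂ / cos²φ₁.
cos²φ₂ / cos²φ₁ = 6.2  ⇒  cos φ₁ = cos 29.4° / √6.2 = 0.8712/2.490 = 0.3499.
φ₁ = arccos(0.3499) ≈ 69.5°.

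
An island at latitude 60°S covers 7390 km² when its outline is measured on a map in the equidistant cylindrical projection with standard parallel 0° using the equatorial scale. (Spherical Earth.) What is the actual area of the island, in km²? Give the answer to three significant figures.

3700 km²

Plate carrée maps x = Rλ, y = Rφ. The meridian scale is h = 1 and the parallel scale is k = 1/cos φ = sec φ.
Areal scale = h·k = 1 × sec φ; at 60°, h = 1.000, k = 2.000, so h·k = 2.000.
True area = apparent / (areal scale) = 7390 / 2.000 ≈ 3700 km².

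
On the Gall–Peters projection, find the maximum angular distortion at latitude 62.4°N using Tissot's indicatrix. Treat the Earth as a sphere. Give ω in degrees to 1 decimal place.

47.1°

Gall–Peters is a cylindrical equal-area projection with standard parallels at ±45°. Cylindrical equal-area (φ₀ = 45°): h = cos φ / cos 45° along meridians, k = cos 45° / cos φ along parallels; h·k = 1.
At 62.4°: h = 0.6552, k = 1.526; principal scales a = 1.526, b = 0.6552.
sin(ω/2) = (a − b)/(a + b) = 0.8711/2.181 = 0.3993, so ω = 2 arcsin(0.3993) ≈ 47.1°.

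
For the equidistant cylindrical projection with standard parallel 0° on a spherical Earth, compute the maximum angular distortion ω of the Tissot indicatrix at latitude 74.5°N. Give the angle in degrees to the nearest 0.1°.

Plate carrée maps x = Rλ, y = Rφ. The meridian scale is h = 1 and the parallel scale is k = 1/cos φ = sec φ.
At 74.5°: h = 1.000, k = 3.742; principal scales a = 3.742, b = 1.000.
sin(ω/2) = (a − b)/(a + b) = 2.742/4.742 = 0.5782, so ω = 2 arcsin(0.5782) ≈ 70.7°.

70.7°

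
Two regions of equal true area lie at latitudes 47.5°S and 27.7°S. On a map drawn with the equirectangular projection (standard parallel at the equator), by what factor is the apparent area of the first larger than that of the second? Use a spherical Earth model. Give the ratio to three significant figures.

In the plate carrée (x = Rλ, y = Rφ), meridians are true-scale (h = 1) and parallels are stretched by k = sec φ.
Areal scale at 47.5°: h·k = 1.000 × 1.480 = 1.480.
Areal scale at 27.7°: h·k = 1.000 × 1.129 = 1.129.
Ratio = 1.480/1.129 ≈ 1.31.

1.31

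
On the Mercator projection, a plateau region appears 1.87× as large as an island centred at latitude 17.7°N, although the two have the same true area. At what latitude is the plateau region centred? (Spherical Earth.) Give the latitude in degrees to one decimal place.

45.8°

On Mercator, (apparent₁)/(apparent₂) = sec²φ₁ / sec²φ₂ when true areas are equal.
cos²φ₂ / cos²φ₁ = 1.87  ⇒  cos φ₁ = cos 17.7° / √1.87 = 0.9527/1.367 = 0.6967.
φ₁ = arccos(0.6967) ≈ 45.8°.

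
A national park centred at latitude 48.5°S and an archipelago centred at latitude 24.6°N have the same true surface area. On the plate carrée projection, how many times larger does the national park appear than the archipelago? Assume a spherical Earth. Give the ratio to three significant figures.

1.37

Plate carrée maps x = Rλ, y = Rφ. The meridian scale is h = 1 and the parallel scale is k = 1/cos φ = sec φ.
Areal scale at 48.5°: h·k = 1.000 × 1.509 = 1.509.
Areal scale at 24.6°: h·k = 1.000 × 1.100 = 1.100.
Ratio = 1.509/1.100 ≈ 1.37.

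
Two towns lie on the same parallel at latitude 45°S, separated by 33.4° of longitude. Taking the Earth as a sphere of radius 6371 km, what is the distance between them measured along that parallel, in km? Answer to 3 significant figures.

2630 km

Arc length along a parallel = R cos φ · Δλ (with Δλ in radians).
= 6371 × cos 45° × (33.4° × π/180) = 6371 × 0.7071 × 0.5829 ≈ 2630 km.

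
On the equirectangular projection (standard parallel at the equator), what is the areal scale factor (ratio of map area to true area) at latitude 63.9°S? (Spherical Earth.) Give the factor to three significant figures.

2.27

Plate carrée maps x = Rλ, y = Rφ. The meridian scale is h = 1 and the parallel scale is k = 1/cos φ = sec φ.
Areal scale = h·k = 1 × sec φ; at 63.9°, h = 1.000, k = 2.273, so h·k = 2.273.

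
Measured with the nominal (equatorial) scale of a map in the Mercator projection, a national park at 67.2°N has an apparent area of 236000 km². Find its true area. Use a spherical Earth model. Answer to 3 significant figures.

Mercator is conformal, so the point scale is isotropic: h = k = sec φ = 1/cos φ.
Areal scale = k² = sec²φ = 1/cos²(67.2°) = 1/0.3875² = 6.659.
True area = apparent / (areal scale) = 236000 / 6.659 ≈ 35400 km².

35400 km²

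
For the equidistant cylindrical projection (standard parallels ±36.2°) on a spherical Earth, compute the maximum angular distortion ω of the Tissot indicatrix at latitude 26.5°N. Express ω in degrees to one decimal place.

The equidistant cylindrical projection with φ₀ = 36.2° has h = 1 (meridians true) and k = cos φ₀ / cos φ along parallels.
At 26.5°: h = 1.000, k = 0.9017; principal scales a = 1.000, b = 0.9017.
sin(ω/2) = (a − b)/(a + b) = 0.09830/1.902 = 0.05169, so ω = 2 arcsin(0.05169) ≈ 5.9°.

5.9°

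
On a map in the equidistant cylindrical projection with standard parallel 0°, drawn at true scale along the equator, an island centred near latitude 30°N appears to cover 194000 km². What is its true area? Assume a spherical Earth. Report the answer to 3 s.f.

In the plate carrée (x = Rλ, y = Rφ), meridians are true-scale (h = 1) and parallels are stretched by k = sec φ.
Areal scale = h·k = 1 × sec φ; at 30°, h = 1.000, k = 1.155, so h·k = 1.155.
True area = apparent / (areal scale) = 194000 / 1.155 ≈ 168000 km².

168000 km²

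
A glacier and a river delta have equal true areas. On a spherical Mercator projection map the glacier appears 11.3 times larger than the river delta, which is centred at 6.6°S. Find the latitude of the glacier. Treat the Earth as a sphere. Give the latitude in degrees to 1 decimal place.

For equal true areas on Mercator, apparent areas scale as sec²φ, so the ratio is cos²φ₂ / cos²φ₁.
cos²φ₂ / cos²φ₁ = 11.3  ⇒  cos φ₁ = cos 6.6° / √11.3 = 0.9934/3.362 = 0.2955.
φ₁ = arccos(0.2955) ≈ 72.8°.

72.8°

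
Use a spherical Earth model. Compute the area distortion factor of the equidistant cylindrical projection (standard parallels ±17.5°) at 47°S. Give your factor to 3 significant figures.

With standard parallel φ₀ = 17.5°, the equirectangular projection gives x = Rλ cos φ₀, y = Rφ, so h = 1 and k = cos 17.5° / cos φ.
Areal scale = h·k = 1 × cos φ₀ / cos φ; at 47°, h = 1.000, k = 1.398, so h·k = 1.398.

1.40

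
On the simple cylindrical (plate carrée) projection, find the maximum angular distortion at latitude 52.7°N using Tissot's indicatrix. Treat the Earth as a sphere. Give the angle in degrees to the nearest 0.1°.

28.4°

For the equirectangular projection with φ₀ = 0 (plate carrée), h = 1 along meridians and k = sec φ along parallels.
At 52.7°: h = 1.000, k = 1.650; principal scales a = 1.650, b = 1.000.
sin(ω/2) = (a − b)/(a + b) = 0.6502/2.650 = 0.2453, so ω = 2 arcsin(0.2453) ≈ 28.4°.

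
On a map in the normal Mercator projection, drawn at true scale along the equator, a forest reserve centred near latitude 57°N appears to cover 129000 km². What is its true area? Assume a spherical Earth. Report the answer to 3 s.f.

38300 km²

The Mercator projection is conformal; its linear scale factor is the same in every direction and equals sec φ = 1/cos φ.
Areal scale = k² = sec²φ = 1/cos²(57°) = 1/0.5446² = 3.371.
True area = apparent / (areal scale) = 129000 / 3.371 ≈ 38300 km².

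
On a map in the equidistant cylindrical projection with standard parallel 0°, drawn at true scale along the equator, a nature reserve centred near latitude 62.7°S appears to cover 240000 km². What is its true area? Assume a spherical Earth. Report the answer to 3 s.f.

110000 km²

Plate carrée maps x = Rλ, y = Rφ. The meridian scale is h = 1 and the parallel scale is k = 1/cos φ = sec φ.
Areal scale = h·k = 1 × sec φ; at 62.7°, h = 1.000, k = 2.180, so h·k = 2.180.
True area = apparent / (areal scale) = 240000 / 2.180 ≈ 110000 km².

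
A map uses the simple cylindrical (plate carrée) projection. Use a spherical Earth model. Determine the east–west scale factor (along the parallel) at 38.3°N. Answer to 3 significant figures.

For the equirectangular projection with φ₀ = 0 (plate carrée), h = 1 along meridians and k = sec φ along parallels.
k = 1/cos 38.3° = 1/0.7848 = 1.274.

1.27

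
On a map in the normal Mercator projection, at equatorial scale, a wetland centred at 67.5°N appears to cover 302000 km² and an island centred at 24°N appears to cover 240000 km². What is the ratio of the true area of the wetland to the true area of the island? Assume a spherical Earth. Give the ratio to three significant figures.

0.221

Since Mercator area scale is 1/cos²φ, the true area equals the apparent area multiplied by cos²φ.
True area of wetland: 302000 × cos²(67.5°) = 302000 × 0.1464 = 44230 km².
True area of island: 240000 × cos²(24°) = 240000 × 0.8346 = 200300 km².
Ratio = 44230 / 200300 ≈ 0.221.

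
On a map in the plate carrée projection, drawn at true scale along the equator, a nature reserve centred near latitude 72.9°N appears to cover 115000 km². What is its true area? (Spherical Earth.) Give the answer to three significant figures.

33800 km²

For the equirectangular projection with φ₀ = 0 (plate carrée), h = 1 along meridians and k = sec φ along parallels.
Areal scale = h·k = 1 × sec φ; at 72.9°, h = 1.000, k = 3.401, so h·k = 3.401.
True area = apparent / (areal scale) = 115000 / 3.401 ≈ 33800 km².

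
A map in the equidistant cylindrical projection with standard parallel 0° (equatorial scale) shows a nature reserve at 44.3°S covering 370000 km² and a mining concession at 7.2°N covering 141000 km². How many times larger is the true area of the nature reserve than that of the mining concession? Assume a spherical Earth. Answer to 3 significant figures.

1.89

Plate carrée has h = 1 and k = sec φ, giving areal scale sec φ; true area = (apparent area) · cos φ.
True area of nature reserve: 370000 × cos(44.3°) = 370000 × 0.7157 = 264800 km².
True area of mining concession: 141000 × cos(7.2°) = 141000 × 0.9921 = 139900 km².
Ratio = 264800 / 139900 ≈ 1.89.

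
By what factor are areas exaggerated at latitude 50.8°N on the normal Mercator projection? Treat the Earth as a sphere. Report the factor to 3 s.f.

2.50

The Mercator projection is conformal; its linear scale factor is the same in every direction and equals sec φ = 1/cos φ.
Areal scale = k² = sec²φ = 1/cos²(50.8°) = 1/0.6320² = 2.503.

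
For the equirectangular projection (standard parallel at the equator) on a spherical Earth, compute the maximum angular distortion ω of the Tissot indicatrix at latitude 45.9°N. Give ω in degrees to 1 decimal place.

20.7°

Plate carrée maps x = Rλ, y = Rφ. The meridian scale is h = 1 and the parallel scale is k = 1/cos φ = sec φ.
At 45.9°: h = 1.000, k = 1.437; principal scales a = 1.437, b = 1.000.
sin(ω/2) = (a − b)/(a + b) = 0.4370/2.437 = 0.1793, so ω = 2 arcsin(0.1793) ≈ 20.7°.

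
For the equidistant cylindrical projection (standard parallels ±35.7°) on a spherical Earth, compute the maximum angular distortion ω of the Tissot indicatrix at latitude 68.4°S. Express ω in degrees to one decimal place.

In the equirectangular projection with standard parallel φ₀ = 35.7° (x = Rλ cos φ₀, y = Rφ), meridians are true-scale (h = 1) and the parallel scale is k = cos φ₀ / cos φ.
At 68.4°: h = 1.000, k = 2.206; principal scales a = 2.206, b = 1.000.
sin(ω/2) = (a − b)/(a + b) = 1.206/3.206 = 0.3762, so ω = 2 arcsin(0.3762) ≈ 44.2°.

44.2°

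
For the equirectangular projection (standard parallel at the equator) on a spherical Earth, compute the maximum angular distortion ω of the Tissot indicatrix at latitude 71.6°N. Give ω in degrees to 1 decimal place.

In the plate carrée (x = Rλ, y = Rφ), meridians are true-scale (h = 1) and parallels are stretched by k = sec φ.
At 71.6°: h = 1.000, k = 3.168; principal scales a = 3.168, b = 1.000.
sin(ω/2) = (a − b)/(a + b) = 2.168/4.168 = 0.5202, so ω = 2 arcsin(0.5202) ≈ 62.7°.

62.7°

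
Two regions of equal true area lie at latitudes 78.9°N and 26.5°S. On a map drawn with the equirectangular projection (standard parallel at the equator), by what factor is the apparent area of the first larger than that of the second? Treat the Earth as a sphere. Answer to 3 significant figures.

For the equirectangular projection with φ₀ = 0 (plate carrée), h = 1 along meridians and k = sec φ along parallels.
Areal scale at 78.9°: h·k = 1.000 × 5.194 = 5.194.
Areal scale at 26.5°: h·k = 1.000 × 1.117 = 1.117.
Ratio = 5.194/1.117 ≈ 4.65.

4.65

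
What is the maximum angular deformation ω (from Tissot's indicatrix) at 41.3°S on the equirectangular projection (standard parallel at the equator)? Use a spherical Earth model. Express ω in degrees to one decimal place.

16.3°

In the plate carrée (x = Rλ, y = Rφ), meridians are true-scale (h = 1) and parallels are stretched by k = sec φ.
At 41.3°: h = 1.000, k = 1.331; principal scales a = 1.331, b = 1.000.
sin(ω/2) = (a − b)/(a + b) = 0.3311/2.331 = 0.1420, so ω = 2 arcsin(0.1420) ≈ 16.3°.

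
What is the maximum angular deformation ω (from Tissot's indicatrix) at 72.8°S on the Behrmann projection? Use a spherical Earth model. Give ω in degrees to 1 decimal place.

Behrmann is a cylindrical equal-area projection with standard parallels at ±30°. For cylindrical equal-area with standard parallel φ₀, h = cos φ / cos φ₀ and k = cos φ₀ / cos φ, so h·k = 1.
At 72.8°: h = 0.3415, k = 2.929; principal scales a = 2.929, b = 0.3415.
sin(ω/2) = (a − b)/(a + b) = 2.587/3.270 = 0.7912, so ω = 2 arcsin(0.7912) ≈ 104.6°.

104.6°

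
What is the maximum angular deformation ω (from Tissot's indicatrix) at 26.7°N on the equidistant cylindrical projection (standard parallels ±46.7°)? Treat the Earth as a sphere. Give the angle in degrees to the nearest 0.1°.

In the equirectangular projection with standard parallel φ₀ = 46.7° (x = Rλ cos φ₀, y = Rφ), meridians are true-scale (h = 1) and the parallel scale is k = cos φ₀ / cos φ.
At 26.7°: h = 1.000, k = 0.7677; principal scales a = 1.000, b = 0.7677.
sin(ω/2) = (a − b)/(a + b) = 0.2323/1.768 = 0.1314, so ω = 2 arcsin(0.1314) ≈ 15.1°.

15.1°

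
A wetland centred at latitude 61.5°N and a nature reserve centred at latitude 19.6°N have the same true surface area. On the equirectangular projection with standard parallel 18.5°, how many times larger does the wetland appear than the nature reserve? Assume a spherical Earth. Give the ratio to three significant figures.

1.97

The equidistant cylindrical projection with φ₀ = 18.5° has h = 1 (meridians true) and k = cos φ₀ / cos φ along parallels.
Areal scale at 61.5°: h·k = 1.000 × 1.987 = 1.987.
Areal scale at 19.6°: h·k = 1.000 × 1.007 = 1.007.
Ratio = 1.987/1.007 ≈ 1.97.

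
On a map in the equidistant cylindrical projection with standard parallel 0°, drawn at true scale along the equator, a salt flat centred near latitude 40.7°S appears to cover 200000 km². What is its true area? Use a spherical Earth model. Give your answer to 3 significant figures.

152000 km²

For the equirectangular projection with φ₀ = 0 (plate carrée), h = 1 along meridians and k = sec φ along parallels.
Areal scale = h·k = 1 × sec φ; at 40.7°, h = 1.000, k = 1.319, so h·k = 1.319.
True area = apparent / (areal scale) = 200000 / 1.319 ≈ 152000 km².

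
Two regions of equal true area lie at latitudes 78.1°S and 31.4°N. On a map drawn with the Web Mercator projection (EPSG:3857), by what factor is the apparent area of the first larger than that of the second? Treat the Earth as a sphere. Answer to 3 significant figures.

Mercator areal scale is sec²φ.
At 78.1°: sec²(78.1°) = 1/0.2062² = 23.52.
At 31.4°: sec²(31.4°) = 1/0.8536² = 1.373.
Ratio = 23.52/1.373 = cos²(31.4°)/cos²(78.1°) ≈ 17.1.

17.1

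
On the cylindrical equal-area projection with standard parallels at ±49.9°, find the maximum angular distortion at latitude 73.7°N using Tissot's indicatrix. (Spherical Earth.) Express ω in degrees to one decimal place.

85.8°

Cylindrical equal-area (φ₀ = 49.9°): h = cos φ / cos 49.9° along meridians, k = cos 49.9° / cos φ along parallels; h·k = 1.
At 73.7°: h = 0.4357, k = 2.295; principal scales a = 2.295, b = 0.4357.
sin(ω/2) = (a − b)/(a + b) = 1.859/2.731 = 0.6809, so ω = 2 arcsin(0.6809) ≈ 85.8°.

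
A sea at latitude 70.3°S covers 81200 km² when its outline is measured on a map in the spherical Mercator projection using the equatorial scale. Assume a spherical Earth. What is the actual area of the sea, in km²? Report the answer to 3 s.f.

9230 km²

For Mercator, h = k = sec φ (a conformal cylindrical projection has a single point scale, 1/cos φ).
Areal scale = k² = sec²φ = 1/cos²(70.3°) = 1/0.3371² = 8.800.
True area = apparent / (areal scale) = 81200 / 8.800 ≈ 9230 km².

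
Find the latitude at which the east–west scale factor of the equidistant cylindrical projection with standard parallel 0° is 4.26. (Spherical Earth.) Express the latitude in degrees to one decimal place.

Plate carrée: h = 1, k = sec φ along parallels.
sec φ = 4.26  ⇒  cos φ = 0.2347  ⇒  φ ≈ 76.4°.

76.4°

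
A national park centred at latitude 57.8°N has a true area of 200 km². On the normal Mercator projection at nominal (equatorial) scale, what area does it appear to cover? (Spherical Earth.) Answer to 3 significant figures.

704 km²

Mercator is conformal, so the point scale is isotropic: h = k = sec φ = 1/cos φ.
Areal scale = k² = sec²φ = 1/cos²(57.8°) = 1/0.5329² = 3.522.
Apparent area = 200 × 3.522 ≈ 704 km².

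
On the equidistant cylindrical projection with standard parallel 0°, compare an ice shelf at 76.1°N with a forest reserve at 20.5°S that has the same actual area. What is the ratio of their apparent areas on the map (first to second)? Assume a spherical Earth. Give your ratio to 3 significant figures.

Plate carrée maps x = Rλ, y = Rφ. The meridian scale is h = 1 and the parallel scale is k = 1/cos φ = sec φ.
Areal scale at 76.1°: h·k = 1.000 × 4.163 = 4.163.
Areal scale at 20.5°: h·k = 1.000 × 1.068 = 1.068.
Ratio = 4.163/1.068 ≈ 3.90.

3.90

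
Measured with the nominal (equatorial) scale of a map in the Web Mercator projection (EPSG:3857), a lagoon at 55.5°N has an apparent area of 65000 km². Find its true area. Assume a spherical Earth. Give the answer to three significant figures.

20900 km²

Mercator is conformal, so the point scale is isotropic: h = k = sec φ = 1/cos φ.
Areal scale = k² = sec²φ = 1/cos²(55.5°) = 1/0.5664² = 3.117.
True area = apparent / (areal scale) = 65000 / 3.117 ≈ 20900 km².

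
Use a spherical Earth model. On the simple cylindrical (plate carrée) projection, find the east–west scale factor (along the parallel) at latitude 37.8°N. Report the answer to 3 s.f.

Plate carrée maps x = Rλ, y = Rφ. The meridian scale is h = 1 and the parallel scale is k = 1/cos φ = sec φ.
k = 1/cos 37.8° = 1/0.7902 = 1.266.

1.27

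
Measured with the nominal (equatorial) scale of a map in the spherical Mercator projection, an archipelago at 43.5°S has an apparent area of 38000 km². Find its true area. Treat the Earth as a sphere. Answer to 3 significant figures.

20000 km²

For Mercator, h = k = sec φ (a conformal cylindrical projection has a single point scale, 1/cos φ).
Areal scale = k² = sec²φ = 1/cos²(43.5°) = 1/0.7254² = 1.901.
True area = apparent / (areal scale) = 38000 / 1.901 ≈ 20000 km².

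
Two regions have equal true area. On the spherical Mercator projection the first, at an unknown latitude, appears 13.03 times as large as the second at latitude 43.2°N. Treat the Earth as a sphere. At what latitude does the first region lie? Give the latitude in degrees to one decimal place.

On Mercator, (apparent₁)/(apparent₂) = sec²φ₁ / sec²φ₂ when true areas are equal.
cos²φ₂ / cos²φ₁ = 13.03  ⇒  cos φ₁ = cos 43.2° / √13.03 = 0.7290/3.610 = 0.2019.
φ₁ = arccos(0.2019) ≈ 78.3°.

78.3°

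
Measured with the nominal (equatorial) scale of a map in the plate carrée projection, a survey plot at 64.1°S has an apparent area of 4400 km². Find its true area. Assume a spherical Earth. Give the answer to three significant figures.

Plate carrée maps x = Rλ, y = Rφ. The meridian scale is h = 1 and the parallel scale is k = 1/cos φ = sec φ.
Areal scale = h·k = 1 × sec φ; at 64.1°, h = 1.000, k = 2.289, so h·k = 2.289.
True area = apparent / (areal scale) = 4400 / 2.289 ≈ 1920 km².

1920 km²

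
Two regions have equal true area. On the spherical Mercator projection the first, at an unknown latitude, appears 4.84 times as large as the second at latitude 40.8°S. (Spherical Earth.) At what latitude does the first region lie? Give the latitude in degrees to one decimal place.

69.9°

For equal true areas on Mercator, apparent areas scale as sec²φ, so the ratio is cos²φ₂ / cos²φ₁.
cos²φ₂ / cos²φ₁ = 4.84  ⇒  cos φ₁ = cos 40.8° / √4.84 = 0.7570/2.200 = 0.3441.
φ₁ = arccos(0.3441) ≈ 69.9°.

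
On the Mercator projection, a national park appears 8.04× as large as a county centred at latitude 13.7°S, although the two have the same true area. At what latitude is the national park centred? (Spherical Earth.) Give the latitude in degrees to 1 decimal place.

70.0°

Mercator areal scale is sec²φ, so apparent-area ratio = sec²φ₁ / sec²φ₂ = cos²φ₂ / cos²φ₁.
cos²φ₂ / cos²φ₁ = 8.04  ⇒  cos φ₁ = cos 13.7° / √8.04 = 0.9715/2.835 = 0.3426.
φ₁ = arccos(0.3426) ≈ 70.0°.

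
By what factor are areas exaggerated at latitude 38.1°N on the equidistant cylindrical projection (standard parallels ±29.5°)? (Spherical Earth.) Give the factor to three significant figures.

In the equirectangular projection with standard parallel φ₀ = 29.5° (x = Rλ cos φ₀, y = Rφ), meridians are true-scale (h = 1) and the parallel scale is k = cos φ₀ / cos φ.
Areal scale = h·k = 1 × cos φ₀ / cos φ; at 38.1°, h = 1.000, k = 1.106, so h·k = 1.106.

1.11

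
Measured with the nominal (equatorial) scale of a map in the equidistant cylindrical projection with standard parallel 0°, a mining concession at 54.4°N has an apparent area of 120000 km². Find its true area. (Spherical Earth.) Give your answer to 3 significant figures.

In the plate carrée (x = Rλ, y = Rφ), meridians are true-scale (h = 1) and parallels are stretched by k = sec φ.
Areal scale = h·k = 1 × sec φ; at 54.4°, h = 1.000, k = 1.718, so h·k = 1.718.
True area = apparent / (areal scale) = 120000 / 1.718 ≈ 69900 km².

69900 km²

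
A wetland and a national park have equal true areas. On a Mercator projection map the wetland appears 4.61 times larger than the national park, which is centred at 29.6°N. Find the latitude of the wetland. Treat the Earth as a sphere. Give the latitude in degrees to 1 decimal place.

Mercator areal scale is sec²φ, so apparent-area ratio = sec²φ₁ / sec²φ₂ = cos²φ₂ / cos²φ₁.
cos²φ₂ / cos²φ₁ = 4.61  ⇒  cos φ₁ = cos 29.6° / √4.61 = 0.8695/2.147 = 0.4050.
φ₁ = arccos(0.4050) ≈ 66.1°.

66.1°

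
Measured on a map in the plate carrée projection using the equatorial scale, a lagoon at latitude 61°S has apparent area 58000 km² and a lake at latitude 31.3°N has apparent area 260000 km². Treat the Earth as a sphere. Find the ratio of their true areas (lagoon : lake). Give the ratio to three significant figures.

Plate carrée has h = 1 and k = sec φ, giving areal scale sec φ; true area = (apparent area) · cos φ.
True area of lagoon: 58000 × cos(61°) = 58000 × 0.4848 = 28120 km².
True area of lake: 260000 × cos(31.3°) = 260000 × 0.8545 = 222200 km².
Ratio = 28120 / 222200 ≈ 0.127.

0.127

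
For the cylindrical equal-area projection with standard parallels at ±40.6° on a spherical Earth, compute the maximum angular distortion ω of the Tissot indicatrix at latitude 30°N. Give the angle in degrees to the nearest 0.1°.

15.0°

Cylindrical equal-area (φ₀ = 40.6°): h = cos φ / cos 40.6° along meridians, k = cos 40.6° / cos φ along parallels; h·k = 1.
At 30°: h = 1.141, k = 0.8767; principal scales a = 1.141, b = 0.8767.
sin(ω/2) = (a − b)/(a + b) = 0.2639/2.017 = 0.1308, so ω = 2 arcsin(0.1308) ≈ 15.0°.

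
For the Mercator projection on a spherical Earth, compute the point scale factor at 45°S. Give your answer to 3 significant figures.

For Mercator, h = k = sec φ (a conformal cylindrical projection has a single point scale, 1/cos φ).
k = 1/cos 45° = 1/0.7071 = 1.414.

1.41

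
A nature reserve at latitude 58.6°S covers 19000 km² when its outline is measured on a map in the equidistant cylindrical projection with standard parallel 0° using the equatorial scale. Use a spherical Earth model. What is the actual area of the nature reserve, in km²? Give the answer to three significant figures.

Plate carrée maps x = Rλ, y = Rφ. The meridian scale is h = 1 and the parallel scale is k = 1/cos φ = sec φ.
Areal scale = h·k = 1 × sec φ; at 58.6°, h = 1.000, k = 1.919, so h·k = 1.919.
True area = apparent / (areal scale) = 19000 / 1.919 ≈ 9900 km².

9900 km²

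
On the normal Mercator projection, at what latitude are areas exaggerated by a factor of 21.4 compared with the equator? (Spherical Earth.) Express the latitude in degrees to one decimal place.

77.5°

Mercator areal scale is sec²φ.
sec²φ = 21.4  ⇒  cos²φ = 0.04673  ⇒  cos φ = 0.2162.
φ = arccos(0.2162) ≈ 77.5°.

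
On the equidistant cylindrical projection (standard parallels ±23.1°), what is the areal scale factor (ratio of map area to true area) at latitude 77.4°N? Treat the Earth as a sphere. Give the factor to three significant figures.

In the equirectangular projection with standard parallel φ₀ = 23.1° (x = Rλ cos φ₀, y = Rφ), meridians are true-scale (h = 1) and the parallel scale is k = cos φ₀ / cos φ.
Areal scale = h·k = 1 × cos φ₀ / cos φ; at 77.4°, h = 1.000, k = 4.217, so h·k = 4.217.

4.22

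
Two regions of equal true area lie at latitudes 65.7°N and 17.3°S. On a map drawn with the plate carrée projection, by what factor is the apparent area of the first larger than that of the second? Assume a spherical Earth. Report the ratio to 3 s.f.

In the plate carrée (x = Rλ, y = Rφ), meridians are true-scale (h = 1) and parallels are stretched by k = sec φ.
Areal scale at 65.7°: h·k = 1.000 × 2.430 = 2.430.
Areal scale at 17.3°: h·k = 1.000 × 1.047 = 1.047.
Ratio = 2.430/1.047 ≈ 2.32.

2.32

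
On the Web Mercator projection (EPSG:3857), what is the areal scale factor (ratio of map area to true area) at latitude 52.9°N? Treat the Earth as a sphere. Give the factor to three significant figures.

2.75

The Mercator projection is conformal; its linear scale factor is the same in every direction and equals sec φ = 1/cos φ.
Areal scale = k² = sec²φ = 1/cos²(52.9°) = 1/0.6032² = 2.748.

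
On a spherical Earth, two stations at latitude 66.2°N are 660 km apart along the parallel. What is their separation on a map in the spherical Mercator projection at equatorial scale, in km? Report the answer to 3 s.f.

The Mercator projection is conformal; its linear scale factor is the same in every direction and equals sec φ = 1/cos φ.
Along the parallel, k = sec 66.2° = 1/0.4035 = 2.478.
Map distance = 660 × 2.478 ≈ 1640 km.

1640 km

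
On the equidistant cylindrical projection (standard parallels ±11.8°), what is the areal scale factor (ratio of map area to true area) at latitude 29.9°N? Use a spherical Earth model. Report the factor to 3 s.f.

1.13

The equidistant cylindrical projection with φ₀ = 11.8° has h = 1 (meridians true) and k = cos φ₀ / cos φ along parallels.
Areal scale = h·k = 1 × cos φ₀ / cos φ; at 29.9°, h = 1.000, k = 1.129, so h·k = 1.129.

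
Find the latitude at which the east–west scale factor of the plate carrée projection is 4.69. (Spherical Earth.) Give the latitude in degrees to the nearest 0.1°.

77.7°

Plate carrée: h = 1, k = sec φ along parallels.
sec φ = 4.69  ⇒  cos φ = 0.2132  ⇒  φ ≈ 77.7°.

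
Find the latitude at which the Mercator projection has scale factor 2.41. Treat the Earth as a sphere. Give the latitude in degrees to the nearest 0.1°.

65.5°

Mercator scale is k = sec φ = 1/cos φ.
1/cos φ = 2.41  ⇒  cos φ = 0.4149  ⇒  φ = arccos(0.4149) ≈ 65.5°.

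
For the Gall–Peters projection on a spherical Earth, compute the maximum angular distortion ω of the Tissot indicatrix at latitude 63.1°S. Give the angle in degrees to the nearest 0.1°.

The Gall–Peters projection is cylindrical equal-area with φ₀ = 45°. Cylindrical equal-area (φ₀ = 45°): h = cos φ / cos 45° along meridians, k = cos 45° / cos φ along parallels; h·k = 1.
At 63.1°: h = 0.6398, k = 1.563; principal scales a = 1.563, b = 0.6398.
sin(ω/2) = (a − b)/(a + b) = 0.9231/2.203 = 0.4190, so ω = 2 arcsin(0.4190) ≈ 49.5°.

49.5°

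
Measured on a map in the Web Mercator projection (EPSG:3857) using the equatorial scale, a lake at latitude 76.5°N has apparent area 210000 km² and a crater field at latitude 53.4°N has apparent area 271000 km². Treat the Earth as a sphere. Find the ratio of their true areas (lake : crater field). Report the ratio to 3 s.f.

0.119

Mercator's areal exaggeration is sec²φ; hence true area = (apparent area) · cos²φ.
True area of lake: 210000 × cos²(76.5°) = 210000 × 0.05450 = 11440 km².
True area of crater field: 271000 × cos²(53.4°) = 271000 × 0.3555 = 96340 km².
Ratio = 11440 / 96340 ≈ 0.119.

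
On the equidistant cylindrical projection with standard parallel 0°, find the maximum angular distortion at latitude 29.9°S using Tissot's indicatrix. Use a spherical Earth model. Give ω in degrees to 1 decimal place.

Plate carrée maps x = Rλ, y = Rφ. The meridian scale is h = 1 and the parallel scale is k = 1/cos φ = sec φ.
At 29.9°: h = 1.000, k = 1.154; principal scales a = 1.154, b = 1.000.
sin(ω/2) = (a − b)/(a + b) = 0.1535/2.154 = 0.07130, so ω = 2 arcsin(0.07130) ≈ 8.2°.

8.2°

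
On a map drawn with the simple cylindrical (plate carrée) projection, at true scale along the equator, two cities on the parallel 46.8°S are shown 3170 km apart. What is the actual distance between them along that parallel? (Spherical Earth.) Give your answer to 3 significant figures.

2170 km

Plate carrée maps x = Rλ, y = Rφ. The meridian scale is h = 1 and the parallel scale is k = 1/cos φ = sec φ.
Along the parallel at 46.8°, map distances are exaggerated by k = sec 46.8° = 1.461.
True distance = 3170 / 1.461 = 3170 × cos 46.8° ≈ 2170 km.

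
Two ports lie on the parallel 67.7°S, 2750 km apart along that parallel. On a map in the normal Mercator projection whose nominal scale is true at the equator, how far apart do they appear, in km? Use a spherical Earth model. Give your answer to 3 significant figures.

7250 km

For Mercator, h = k = sec φ (a conformal cylindrical projection has a single point scale, 1/cos φ).
Along the parallel, k = sec 67.7° = 1/0.3795 = 2.635.
Map distance = 2750 × 2.635 ≈ 7250 km.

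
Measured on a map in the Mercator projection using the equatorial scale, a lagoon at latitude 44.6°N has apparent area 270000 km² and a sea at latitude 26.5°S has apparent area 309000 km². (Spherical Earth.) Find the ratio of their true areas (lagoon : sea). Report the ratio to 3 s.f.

0.553

On Mercator the areal scale is sec²φ, so true area = apparent × cos²φ.
True area of lagoon: 270000 × cos²(44.6°) = 270000 × 0.5070 = 136900 km².
True area of sea: 309000 × cos²(26.5°) = 309000 × 0.8009 = 247500 km².
Ratio = 136900 / 247500 ≈ 0.553.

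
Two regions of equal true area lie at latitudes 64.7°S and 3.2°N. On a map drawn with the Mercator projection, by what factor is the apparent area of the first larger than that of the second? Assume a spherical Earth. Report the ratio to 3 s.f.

5.46

On Mercator, area is exaggerated by sec²φ = 1/cos²φ.
At 64.7°: sec²(64.7°) = 1/0.4274² = 5.475.
At 3.2°: sec²(3.2°) = 1/0.9984² = 1.003.
Ratio = 5.475/1.003 = cos²(3.2°)/cos²(64.7°) ≈ 5.46.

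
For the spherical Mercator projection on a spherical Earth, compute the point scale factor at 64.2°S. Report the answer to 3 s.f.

2.30

For Mercator, h = k = sec φ (a conformal cylindrical projection has a single point scale, 1/cos φ).
k = 1/cos 64.2° = 1/0.4352 = 2.298.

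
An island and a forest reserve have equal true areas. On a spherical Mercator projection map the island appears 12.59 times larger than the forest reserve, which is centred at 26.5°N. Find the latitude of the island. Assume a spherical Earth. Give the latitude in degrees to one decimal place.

For equal true areas on Mercator, apparent areas scale as sec²φ, so the ratio is cos²φ₂ / cos²φ₁.
cos²φ₂ / cos²φ₁ = 12.59  ⇒  cos φ₁ = cos 26.5° / √12.59 = 0.8949/3.548 = 0.2522.
φ₁ = arccos(0.2522) ≈ 75.4°.

75.4°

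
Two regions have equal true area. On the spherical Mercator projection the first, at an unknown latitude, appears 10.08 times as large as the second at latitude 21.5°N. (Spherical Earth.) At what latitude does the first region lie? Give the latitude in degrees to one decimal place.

73.0°

Mercator areal scale is sec²φ, so apparent-area ratio = sec²φ₁ / sec²φ₂ = cos²φ₂ / cos²φ₁.
cos²φ₂ / cos²φ₁ = 10.08  ⇒  cos φ₁ = cos 21.5° / √10.08 = 0.9304/3.175 = 0.2931.
φ₁ = arccos(0.2931) ≈ 73.0°.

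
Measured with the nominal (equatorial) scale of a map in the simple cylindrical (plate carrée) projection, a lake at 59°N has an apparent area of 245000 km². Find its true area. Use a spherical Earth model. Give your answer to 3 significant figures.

126000 km²

For the equirectangular projection with φ₀ = 0 (plate carrée), h = 1 along meridians and k = sec φ along parallels.
Areal scale = h·k = 1 × sec φ; at 59°, h = 1.000, k = 1.942, so h·k = 1.942.
True area = apparent / (areal scale) = 245000 / 1.942 ≈ 126000 km².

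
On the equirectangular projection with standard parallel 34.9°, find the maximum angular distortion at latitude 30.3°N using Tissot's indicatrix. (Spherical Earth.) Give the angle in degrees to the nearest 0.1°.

The equidistant cylindrical projection with φ₀ = 34.9° has h = 1 (meridians true) and k = cos φ₀ / cos φ along parallels.
At 30.3°: h = 1.000, k = 0.9499; principal scales a = 1.000, b = 0.9499.
sin(ω/2) = (a − b)/(a + b) = 0.05009/1.950 = 0.02569, so ω = 2 arcsin(0.02569) ≈ 2.9°.

2.9°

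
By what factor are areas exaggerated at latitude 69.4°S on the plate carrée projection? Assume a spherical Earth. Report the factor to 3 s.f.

Plate carrée maps x = Rλ, y = Rφ. The meridian scale is h = 1 and the parallel scale is k = 1/cos φ = sec φ.
Areal scale = h·k = 1 × sec φ; at 69.4°, h = 1.000, k = 2.842, so h·k = 2.842.

2.84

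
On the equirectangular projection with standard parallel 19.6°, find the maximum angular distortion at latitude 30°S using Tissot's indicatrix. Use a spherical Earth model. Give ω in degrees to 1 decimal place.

4.8°

The equidistant cylindrical projection with φ₀ = 19.6° has h = 1 (meridians true) and k = cos φ₀ / cos φ along parallels.
At 30°: h = 1.000, k = 1.088; principal scales a = 1.088, b = 1.000.
sin(ω/2) = (a − b)/(a + b) = 0.08779/2.088 = 0.04205, so ω = 2 arcsin(0.04205) ≈ 4.8°.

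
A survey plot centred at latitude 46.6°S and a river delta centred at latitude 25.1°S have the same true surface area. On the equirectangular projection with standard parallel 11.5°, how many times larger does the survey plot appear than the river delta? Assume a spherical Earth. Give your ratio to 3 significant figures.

The equidistant cylindrical projection with φ₀ = 11.5° has h = 1 (meridians true) and k = cos φ₀ / cos φ along parallels.
Areal scale at 46.6°: h·k = 1.000 × 1.426 = 1.426.
Areal scale at 25.1°: h·k = 1.000 × 1.082 = 1.082.
Ratio = 1.426/1.082 ≈ 1.32.

1.32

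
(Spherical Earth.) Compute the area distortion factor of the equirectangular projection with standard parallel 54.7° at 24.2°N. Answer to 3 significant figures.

0.634

In the equirectangular projection with standard parallel φ₀ = 54.7° (x = Rλ cos φ₀, y = Rφ), meridians are true-scale (h = 1) and the parallel scale is k = cos φ₀ / cos φ.
Areal scale = h·k = 1 × cos φ₀ / cos φ; at 24.2°, h = 1.000, k = 0.6335, so h·k = 0.6335.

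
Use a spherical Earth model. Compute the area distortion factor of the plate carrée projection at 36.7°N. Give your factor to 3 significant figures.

1.25

In the plate carrée (x = Rλ, y = Rφ), meridians are true-scale (h = 1) and parallels are stretched by k = sec φ.
Areal scale = h·k = 1 × sec φ; at 36.7°, h = 1.000, k = 1.247, so h·k = 1.247.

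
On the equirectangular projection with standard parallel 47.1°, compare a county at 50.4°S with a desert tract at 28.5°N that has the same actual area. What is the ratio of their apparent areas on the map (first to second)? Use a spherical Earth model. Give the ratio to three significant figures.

The equidistant cylindrical projection with φ₀ = 47.1° has h = 1 (meridians true) and k = cos φ₀ / cos φ along parallels.
Areal scale at 50.4°: h·k = 1.000 × 1.068 = 1.068.
Areal scale at 28.5°: h·k = 1.000 × 0.7746 = 0.7746.
Ratio = 1.068/0.7746 ≈ 1.38.

1.38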